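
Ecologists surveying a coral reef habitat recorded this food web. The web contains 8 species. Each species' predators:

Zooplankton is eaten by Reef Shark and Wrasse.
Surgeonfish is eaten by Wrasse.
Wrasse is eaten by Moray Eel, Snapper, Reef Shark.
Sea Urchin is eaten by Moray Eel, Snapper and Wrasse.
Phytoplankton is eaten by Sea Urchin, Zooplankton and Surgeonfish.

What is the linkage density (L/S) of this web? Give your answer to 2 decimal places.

There are L = 12 links among S = 8 species.
L/S = 12/8 = 1.5000 ≈ 1.50.

L/S = 1.50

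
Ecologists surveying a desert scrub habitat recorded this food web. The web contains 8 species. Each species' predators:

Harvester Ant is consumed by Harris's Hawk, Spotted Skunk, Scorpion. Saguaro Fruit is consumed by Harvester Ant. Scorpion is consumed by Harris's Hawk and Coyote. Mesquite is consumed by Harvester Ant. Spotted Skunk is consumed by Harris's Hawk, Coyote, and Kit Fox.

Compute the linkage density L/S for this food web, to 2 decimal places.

There are L = 10 links among S = 8 species.
L/S = 10/8 = 1.2500 ≈ 1.25.

L/S = 1.25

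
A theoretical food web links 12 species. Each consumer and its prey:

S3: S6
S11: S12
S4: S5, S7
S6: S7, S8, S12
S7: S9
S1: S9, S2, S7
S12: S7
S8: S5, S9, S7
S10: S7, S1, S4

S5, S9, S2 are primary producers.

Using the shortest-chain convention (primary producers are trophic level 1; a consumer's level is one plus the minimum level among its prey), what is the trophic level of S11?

Trophic level 4

S9 is a producer → level 1.
S7 eats S9 → level 2.
S12 eats S7 → level 3.
S11 eats S12 → level 4.
No prey of S11 is below level 3, so 4 is the minimum.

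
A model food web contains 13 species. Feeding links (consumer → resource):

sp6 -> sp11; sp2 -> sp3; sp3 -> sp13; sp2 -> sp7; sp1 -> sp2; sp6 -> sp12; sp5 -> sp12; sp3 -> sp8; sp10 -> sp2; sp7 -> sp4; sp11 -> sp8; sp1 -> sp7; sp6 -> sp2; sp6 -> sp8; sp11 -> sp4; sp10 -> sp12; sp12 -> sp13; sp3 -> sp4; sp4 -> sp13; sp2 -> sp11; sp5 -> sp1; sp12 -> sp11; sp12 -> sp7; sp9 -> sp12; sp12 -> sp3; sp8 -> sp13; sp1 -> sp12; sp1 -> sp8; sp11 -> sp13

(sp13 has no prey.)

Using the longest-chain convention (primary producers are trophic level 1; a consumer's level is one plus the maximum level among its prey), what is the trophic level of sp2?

sp13 is a producer → level 1.
sp4 eats sp13 → level 2.
sp7 eats sp4 → level 3.
sp2 eats sp7 (level 3); other prey at levels: sp3 3, sp11 3 → level 4.

Trophic level 4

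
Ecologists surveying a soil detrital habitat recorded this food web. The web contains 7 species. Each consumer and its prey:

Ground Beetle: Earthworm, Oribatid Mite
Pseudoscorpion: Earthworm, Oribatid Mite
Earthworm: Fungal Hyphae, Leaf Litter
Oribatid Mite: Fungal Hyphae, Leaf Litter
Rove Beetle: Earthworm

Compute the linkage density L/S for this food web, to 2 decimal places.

L/S = 1.29

There are L = 9 links among S = 7 species.
L/S = 9/7 = 1.2857 ≈ 1.29.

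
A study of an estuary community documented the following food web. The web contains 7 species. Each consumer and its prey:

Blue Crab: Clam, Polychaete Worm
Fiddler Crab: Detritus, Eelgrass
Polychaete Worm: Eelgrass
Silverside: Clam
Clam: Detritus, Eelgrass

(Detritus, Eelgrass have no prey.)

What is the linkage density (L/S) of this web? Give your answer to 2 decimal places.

L/S = 1.14

There are L = 8 links among S = 7 species.
L/S = 8/7 = 1.1429 ≈ 1.14.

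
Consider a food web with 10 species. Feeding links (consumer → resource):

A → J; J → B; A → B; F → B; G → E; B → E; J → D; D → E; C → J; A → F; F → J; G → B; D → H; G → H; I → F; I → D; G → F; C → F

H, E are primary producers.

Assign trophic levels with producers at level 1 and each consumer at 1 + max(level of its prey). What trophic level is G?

Trophic level 5

H is a producer → level 1.
D eats H (level 1); other prey at levels: E 1 → level 2.
J eats D (level 2); other prey at levels: B 2 → level 3.
F eats J (level 3); other prey at levels: B 2 → level 4.
G eats F (level 4); other prey at levels: H 1, E 1, B 2 → level 5.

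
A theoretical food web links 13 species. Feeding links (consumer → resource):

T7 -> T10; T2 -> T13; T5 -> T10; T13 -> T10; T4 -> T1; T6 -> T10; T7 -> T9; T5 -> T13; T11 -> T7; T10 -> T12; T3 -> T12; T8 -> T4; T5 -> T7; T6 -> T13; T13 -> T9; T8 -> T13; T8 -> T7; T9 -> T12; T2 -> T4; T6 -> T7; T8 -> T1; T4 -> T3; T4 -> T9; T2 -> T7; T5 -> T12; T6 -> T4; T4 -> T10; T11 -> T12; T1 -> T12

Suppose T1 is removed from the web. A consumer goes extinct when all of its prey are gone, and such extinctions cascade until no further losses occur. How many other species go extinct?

0

Remove T1.
Every predator of it retains at least one other prey: T4 still has T9, T10, T3; T8 still has T4, T7, T13.
No consumer loses all prey, so no secondary extinctions occur.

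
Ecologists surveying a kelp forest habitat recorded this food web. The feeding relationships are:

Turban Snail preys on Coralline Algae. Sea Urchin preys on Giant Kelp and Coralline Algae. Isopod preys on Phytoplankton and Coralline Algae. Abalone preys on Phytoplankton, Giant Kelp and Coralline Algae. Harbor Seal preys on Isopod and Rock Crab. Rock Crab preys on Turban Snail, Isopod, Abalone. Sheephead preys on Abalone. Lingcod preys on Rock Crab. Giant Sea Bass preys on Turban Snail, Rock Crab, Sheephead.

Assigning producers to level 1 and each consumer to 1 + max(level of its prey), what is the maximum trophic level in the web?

4

Producers (level 1): Giant Kelp, Phytoplankton, Coralline Algae.
Giant Kelp → Abalone → Rock Crab → Harbor Seal gives Harbor Seal level 4.
No species has a prey at level 4, so no species reaches level 5.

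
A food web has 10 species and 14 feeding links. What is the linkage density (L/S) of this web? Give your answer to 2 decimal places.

There are L = 14 links among S = 10 species.
L/S = 14/10 = 1.4000 ≈ 1.40.

L/S = 1.40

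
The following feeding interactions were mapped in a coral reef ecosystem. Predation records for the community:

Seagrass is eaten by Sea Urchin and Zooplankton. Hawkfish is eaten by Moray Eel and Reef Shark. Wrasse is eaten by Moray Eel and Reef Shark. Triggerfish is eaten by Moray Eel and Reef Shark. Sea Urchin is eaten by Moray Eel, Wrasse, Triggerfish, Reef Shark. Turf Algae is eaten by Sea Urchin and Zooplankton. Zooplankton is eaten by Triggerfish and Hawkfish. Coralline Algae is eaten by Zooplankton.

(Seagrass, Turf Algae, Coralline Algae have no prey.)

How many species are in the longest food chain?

One longest chain: Seagrass → Zooplankton → Hawkfish → Reef Shark.
It has 4 species and 3 links.

4 species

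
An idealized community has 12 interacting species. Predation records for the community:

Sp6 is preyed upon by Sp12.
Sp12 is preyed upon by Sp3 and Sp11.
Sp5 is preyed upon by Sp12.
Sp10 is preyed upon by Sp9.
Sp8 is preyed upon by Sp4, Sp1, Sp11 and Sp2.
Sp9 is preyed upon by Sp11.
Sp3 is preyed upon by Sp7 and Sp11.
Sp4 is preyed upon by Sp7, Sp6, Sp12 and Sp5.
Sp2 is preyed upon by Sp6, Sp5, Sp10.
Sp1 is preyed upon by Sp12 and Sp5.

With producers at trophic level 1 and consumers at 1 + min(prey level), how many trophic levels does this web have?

4

Producers (level 1): Sp8.
Following each consumer down to its lowest-level prey: Sp8 → Sp2 → Sp10 → Sp9 (levels 1 through 4).
All prey of Sp9 (Sp10 3) are at level 3 or above, so Sp9 is at level 1 + 3 = 4.
Every consumer has at least one prey at level 3 or below, so none exceeds level 4.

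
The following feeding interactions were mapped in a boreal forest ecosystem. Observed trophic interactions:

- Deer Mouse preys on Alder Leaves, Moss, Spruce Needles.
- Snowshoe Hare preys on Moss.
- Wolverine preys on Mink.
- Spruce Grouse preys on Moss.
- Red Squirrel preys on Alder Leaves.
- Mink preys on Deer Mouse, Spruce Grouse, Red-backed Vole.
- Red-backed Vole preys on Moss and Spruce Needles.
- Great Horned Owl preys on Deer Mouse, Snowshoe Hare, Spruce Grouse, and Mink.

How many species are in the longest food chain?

One longest chain: Spruce Needles → Red-backed Vole → Mink → Wolverine.
It has 4 species and 3 links.

4 species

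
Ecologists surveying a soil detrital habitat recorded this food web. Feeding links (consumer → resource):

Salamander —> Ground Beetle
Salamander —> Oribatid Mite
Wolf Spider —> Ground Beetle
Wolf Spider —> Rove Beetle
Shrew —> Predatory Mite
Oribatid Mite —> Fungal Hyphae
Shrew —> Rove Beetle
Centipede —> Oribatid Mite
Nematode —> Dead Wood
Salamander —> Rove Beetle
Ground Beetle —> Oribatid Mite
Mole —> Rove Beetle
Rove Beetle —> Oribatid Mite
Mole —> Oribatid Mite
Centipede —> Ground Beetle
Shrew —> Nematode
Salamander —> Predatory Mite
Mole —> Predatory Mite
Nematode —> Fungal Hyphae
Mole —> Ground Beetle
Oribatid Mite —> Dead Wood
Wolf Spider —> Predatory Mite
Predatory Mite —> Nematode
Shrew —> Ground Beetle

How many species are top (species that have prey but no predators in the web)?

Top species (has prey, but nothing eats it): Salamander, Wolf Spider, Shrew, Mole, Centipede.
Count: 5.

5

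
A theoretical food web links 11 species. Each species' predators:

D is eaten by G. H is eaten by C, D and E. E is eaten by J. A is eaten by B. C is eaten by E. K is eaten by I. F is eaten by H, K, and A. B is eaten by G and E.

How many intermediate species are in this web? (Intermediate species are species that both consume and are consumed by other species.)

Intermediate species (has both prey and predators): A, H, K, C, B, D, E.
Count: 7.

7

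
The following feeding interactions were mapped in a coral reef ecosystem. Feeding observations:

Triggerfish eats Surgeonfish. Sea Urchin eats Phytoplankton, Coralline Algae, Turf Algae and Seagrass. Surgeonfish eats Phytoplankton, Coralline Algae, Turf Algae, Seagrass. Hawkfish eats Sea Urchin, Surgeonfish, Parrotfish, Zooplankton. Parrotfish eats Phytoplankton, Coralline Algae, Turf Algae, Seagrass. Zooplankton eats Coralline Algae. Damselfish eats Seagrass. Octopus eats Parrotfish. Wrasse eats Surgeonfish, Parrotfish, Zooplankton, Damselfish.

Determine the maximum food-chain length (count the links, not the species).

One longest chain: Coralline Algae → Surgeonfish → Triggerfish.
It has 3 species and 2 links.

2 links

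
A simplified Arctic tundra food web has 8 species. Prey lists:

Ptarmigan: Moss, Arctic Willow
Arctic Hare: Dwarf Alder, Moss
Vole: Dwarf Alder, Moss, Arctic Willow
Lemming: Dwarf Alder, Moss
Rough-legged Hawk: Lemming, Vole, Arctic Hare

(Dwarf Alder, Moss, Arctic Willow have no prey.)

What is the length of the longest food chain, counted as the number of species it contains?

One longest chain: Dwarf Alder → Lemming → Rough-legged Hawk.
It has 3 species and 2 links.

3 species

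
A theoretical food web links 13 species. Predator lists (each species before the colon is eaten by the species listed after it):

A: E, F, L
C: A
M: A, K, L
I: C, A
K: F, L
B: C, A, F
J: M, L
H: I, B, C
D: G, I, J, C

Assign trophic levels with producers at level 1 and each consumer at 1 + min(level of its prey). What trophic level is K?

Trophic level 4

D is a producer → level 1.
J eats D → level 2.
M eats J → level 3.
K eats M → level 4.
No prey of K is below level 3, so 4 is the minimum.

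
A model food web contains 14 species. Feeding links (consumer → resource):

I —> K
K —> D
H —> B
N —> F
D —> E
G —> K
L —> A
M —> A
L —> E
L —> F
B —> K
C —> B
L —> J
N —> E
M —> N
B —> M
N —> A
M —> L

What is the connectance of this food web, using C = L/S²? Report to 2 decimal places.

The web has S = 14 species and L = 18 feeding links.
C = L / S² = 18 / 196 = 0.0918 ≈ 0.09.

C = 0.09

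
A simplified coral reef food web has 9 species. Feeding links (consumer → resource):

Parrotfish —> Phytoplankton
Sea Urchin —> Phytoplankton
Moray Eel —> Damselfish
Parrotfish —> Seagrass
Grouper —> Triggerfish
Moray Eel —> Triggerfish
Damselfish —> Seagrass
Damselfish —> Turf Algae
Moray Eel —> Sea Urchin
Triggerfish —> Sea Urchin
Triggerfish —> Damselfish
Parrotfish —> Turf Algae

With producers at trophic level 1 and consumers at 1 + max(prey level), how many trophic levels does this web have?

Producers (level 1): Turf Algae, Phytoplankton, Seagrass.
Phytoplankton → Sea Urchin → Triggerfish → Grouper gives Grouper level 4.
No species has a prey at level 4, so no species reaches level 5.

4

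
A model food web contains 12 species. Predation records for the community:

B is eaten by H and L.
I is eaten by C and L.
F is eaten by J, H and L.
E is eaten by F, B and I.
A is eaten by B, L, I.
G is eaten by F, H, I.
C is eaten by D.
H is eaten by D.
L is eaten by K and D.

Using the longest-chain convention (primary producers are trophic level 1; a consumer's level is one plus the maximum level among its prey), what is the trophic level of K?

E is a producer → level 1.
F eats E (level 1); other prey at levels: G 1 → level 2.
L eats F (level 2); other prey at levels: A 1, I 2, B 2 → level 3.
K eats L → level 4.

Trophic level 4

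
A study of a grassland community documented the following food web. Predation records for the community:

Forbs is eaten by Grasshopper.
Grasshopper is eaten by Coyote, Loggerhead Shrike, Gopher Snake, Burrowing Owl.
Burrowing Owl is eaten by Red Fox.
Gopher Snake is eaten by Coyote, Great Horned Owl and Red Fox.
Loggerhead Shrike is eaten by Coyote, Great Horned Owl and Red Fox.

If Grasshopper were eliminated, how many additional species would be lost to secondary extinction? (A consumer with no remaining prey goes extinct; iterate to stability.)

Remove Grasshopper.
Round 1: Burrowing Owl (all prey gone), Loggerhead Shrike (all prey gone), Gopher Snake (all prey gone) → extinct.
Round 2: Great Horned Owl (all prey gone), Coyote (all prey gone), Red Fox (all prey gone) → extinct.
No further losses. Total secondary extinctions: 6.

6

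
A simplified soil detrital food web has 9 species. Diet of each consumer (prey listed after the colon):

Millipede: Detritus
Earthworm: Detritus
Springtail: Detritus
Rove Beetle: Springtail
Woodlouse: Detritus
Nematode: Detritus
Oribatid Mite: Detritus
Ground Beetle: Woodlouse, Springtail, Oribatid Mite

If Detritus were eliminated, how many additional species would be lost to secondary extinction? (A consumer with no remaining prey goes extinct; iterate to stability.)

Remove Detritus.
Round 1: Woodlouse (all prey gone), Earthworm (all prey gone), Nematode (all prey gone), Millipede (all prey gone), Springtail (all prey gone), Oribatid Mite (all prey gone) → extinct.
Round 2: Ground Beetle (all prey gone), Rove Beetle (all prey gone) → extinct.
No further losses. Total secondary extinctions: 8.

8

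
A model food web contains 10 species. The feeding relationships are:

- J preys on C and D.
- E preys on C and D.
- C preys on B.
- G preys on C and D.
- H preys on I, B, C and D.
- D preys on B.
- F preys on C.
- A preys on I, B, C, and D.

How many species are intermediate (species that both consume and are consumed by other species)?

2

Intermediate species (has both prey and predators): D, C.
Count: 2.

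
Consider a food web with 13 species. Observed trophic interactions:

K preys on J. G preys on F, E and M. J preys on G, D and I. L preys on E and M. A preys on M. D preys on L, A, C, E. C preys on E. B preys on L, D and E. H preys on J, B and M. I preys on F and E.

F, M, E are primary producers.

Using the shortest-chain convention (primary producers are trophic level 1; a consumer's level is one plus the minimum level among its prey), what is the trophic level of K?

Trophic level 4

E is a producer → level 1.
D eats E → level 2.
J eats D → level 3.
K eats J → level 4.
No prey of K is below level 3, so 4 is the minimum.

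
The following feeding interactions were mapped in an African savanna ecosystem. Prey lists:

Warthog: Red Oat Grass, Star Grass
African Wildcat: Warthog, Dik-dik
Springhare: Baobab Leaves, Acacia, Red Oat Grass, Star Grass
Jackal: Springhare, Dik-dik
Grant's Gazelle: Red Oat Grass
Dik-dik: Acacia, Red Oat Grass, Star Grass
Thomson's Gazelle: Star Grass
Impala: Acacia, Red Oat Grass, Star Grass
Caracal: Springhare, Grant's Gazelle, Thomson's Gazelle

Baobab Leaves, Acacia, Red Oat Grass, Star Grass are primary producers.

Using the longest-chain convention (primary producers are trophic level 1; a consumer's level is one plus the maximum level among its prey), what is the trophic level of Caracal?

Star Grass is a producer → level 1.
Thomson's Gazelle eats Star Grass → level 2.
Caracal eats Thomson's Gazelle (level 2); other prey at levels: Springhare 2, Grant's Gazelle 2 → level 3.

Trophic level 3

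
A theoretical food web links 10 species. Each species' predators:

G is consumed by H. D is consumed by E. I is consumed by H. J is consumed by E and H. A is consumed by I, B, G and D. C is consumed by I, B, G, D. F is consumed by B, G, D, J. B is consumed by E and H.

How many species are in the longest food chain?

3 species

One longest chain: A → D → E.
It has 3 species and 2 links.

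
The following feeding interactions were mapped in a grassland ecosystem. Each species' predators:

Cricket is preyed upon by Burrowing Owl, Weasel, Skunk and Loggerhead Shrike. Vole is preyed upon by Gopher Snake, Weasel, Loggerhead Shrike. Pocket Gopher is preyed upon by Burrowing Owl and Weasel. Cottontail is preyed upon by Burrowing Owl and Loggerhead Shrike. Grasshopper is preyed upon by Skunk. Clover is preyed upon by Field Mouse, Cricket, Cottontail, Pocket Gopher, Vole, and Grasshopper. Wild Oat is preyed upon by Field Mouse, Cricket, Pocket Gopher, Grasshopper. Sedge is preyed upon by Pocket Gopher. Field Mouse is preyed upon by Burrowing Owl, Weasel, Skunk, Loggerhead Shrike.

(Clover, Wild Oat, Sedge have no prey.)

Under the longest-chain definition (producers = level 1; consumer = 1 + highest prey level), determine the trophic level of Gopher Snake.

Clover is a producer → level 1.
Vole eats Clover → level 2.
Gopher Snake eats Vole → level 3.

Trophic level 3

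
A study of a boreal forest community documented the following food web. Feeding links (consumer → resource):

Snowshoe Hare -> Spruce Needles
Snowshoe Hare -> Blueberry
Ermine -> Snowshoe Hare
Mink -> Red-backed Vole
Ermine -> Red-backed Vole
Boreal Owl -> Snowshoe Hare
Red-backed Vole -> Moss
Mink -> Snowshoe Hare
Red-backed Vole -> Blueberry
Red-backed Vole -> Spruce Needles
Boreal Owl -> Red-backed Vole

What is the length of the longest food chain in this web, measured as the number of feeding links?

One longest chain: Spruce Needles → Red-backed Vole → Boreal Owl.
It has 3 species and 2 links.

2 links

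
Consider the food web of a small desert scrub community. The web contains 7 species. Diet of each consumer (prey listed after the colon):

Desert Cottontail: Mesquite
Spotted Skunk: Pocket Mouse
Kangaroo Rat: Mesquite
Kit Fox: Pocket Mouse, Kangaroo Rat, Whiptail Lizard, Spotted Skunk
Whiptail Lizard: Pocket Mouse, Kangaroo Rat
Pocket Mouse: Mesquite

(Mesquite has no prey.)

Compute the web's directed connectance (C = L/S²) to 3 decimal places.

The web has S = 7 species and L = 10 feeding links.
C = L / S² = 10 / 49 = 0.2041 ≈ 0.204.

C = 0.204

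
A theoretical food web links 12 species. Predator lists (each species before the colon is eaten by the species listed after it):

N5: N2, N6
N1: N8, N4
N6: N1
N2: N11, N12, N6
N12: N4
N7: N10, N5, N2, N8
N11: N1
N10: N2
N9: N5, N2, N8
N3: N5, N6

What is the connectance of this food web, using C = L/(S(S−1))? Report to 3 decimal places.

C = 0.152

The web has S = 12 species and L = 20 feeding links.
C = L / (S(S−1)) = 20 / 132 = 0.1515 ≈ 0.152.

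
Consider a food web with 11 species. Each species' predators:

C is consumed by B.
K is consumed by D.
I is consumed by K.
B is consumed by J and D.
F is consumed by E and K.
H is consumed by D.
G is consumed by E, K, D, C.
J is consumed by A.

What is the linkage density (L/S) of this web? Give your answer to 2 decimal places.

There are L = 13 links among S = 11 species.
L/S = 13/11 = 1.1818 ≈ 1.18.

L/S = 1.18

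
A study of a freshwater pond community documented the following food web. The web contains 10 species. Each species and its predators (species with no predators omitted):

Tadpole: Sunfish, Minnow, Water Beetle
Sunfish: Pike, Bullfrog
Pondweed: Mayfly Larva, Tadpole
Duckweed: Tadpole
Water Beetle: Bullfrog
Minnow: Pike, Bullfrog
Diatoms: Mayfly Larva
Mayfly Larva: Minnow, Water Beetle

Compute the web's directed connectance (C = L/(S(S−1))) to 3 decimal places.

The web has S = 10 species and L = 14 feeding links.
C = L / (S(S−1)) = 14 / 90 = 0.1556 ≈ 0.156.

C = 0.156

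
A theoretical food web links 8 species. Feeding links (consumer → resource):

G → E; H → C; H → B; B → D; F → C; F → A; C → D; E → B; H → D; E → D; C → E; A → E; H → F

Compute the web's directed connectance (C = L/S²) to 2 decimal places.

C = 0.20

The web has S = 8 species and L = 13 feeding links.
C = L / S² = 13 / 64 = 0.2031 ≈ 0.20.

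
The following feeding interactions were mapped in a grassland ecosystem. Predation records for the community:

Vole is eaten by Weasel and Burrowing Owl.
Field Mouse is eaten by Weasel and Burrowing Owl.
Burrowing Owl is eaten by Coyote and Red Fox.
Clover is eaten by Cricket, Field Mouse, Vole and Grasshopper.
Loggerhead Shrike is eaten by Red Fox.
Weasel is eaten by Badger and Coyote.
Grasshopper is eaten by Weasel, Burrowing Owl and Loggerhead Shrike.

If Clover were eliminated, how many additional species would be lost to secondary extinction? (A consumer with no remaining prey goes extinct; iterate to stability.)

Remove Clover.
Round 1: Grasshopper (all prey gone), Cricket (all prey gone), Vole (all prey gone), Field Mouse (all prey gone) → extinct.
Round 2: Loggerhead Shrike (all prey gone), Burrowing Owl (all prey gone), Weasel (all prey gone) → extinct.
Round 3: Red Fox (all prey gone), Coyote (all prey gone), Badger (all prey gone) → extinct.
No further losses. Total secondary extinctions: 10.

10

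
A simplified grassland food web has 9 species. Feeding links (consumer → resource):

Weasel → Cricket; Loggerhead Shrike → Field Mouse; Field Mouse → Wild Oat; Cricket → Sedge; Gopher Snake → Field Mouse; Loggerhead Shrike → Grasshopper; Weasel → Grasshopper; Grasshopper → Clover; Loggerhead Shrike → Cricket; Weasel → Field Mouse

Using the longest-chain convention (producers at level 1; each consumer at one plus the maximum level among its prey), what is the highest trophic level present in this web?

Producers (level 1): Wild Oat, Clover, Sedge.
Clover → Grasshopper → Weasel gives Weasel level 3.
No species has a prey at level 3, so no species reaches level 4.

3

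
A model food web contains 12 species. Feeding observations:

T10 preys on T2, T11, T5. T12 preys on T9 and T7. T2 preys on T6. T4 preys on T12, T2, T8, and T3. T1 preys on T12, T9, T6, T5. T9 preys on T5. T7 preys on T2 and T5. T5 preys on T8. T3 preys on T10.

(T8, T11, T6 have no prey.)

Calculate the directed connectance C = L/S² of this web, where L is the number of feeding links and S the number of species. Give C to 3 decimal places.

The web has S = 12 species and L = 19 feeding links.
C = L / S² = 19 / 144 = 0.1319 ≈ 0.132.

C = 0.132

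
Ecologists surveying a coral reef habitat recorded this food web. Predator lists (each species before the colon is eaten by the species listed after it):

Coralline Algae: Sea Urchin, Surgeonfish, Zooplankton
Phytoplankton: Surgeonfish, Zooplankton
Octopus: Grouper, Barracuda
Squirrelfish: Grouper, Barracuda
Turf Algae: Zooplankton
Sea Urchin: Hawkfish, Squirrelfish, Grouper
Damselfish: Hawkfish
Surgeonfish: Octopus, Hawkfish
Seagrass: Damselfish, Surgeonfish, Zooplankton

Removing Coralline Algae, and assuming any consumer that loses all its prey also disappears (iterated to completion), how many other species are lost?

2

Remove Coralline Algae.
Round 1: Sea Urchin (all prey gone) → extinct.
Round 2: Squirrelfish (all prey gone) → extinct.
No further losses. Total secondary extinctions: 2.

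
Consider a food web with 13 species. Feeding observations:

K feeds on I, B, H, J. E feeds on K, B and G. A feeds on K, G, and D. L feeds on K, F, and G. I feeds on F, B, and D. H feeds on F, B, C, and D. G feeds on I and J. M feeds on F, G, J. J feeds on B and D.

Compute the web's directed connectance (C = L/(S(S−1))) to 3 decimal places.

C = 0.173

The web has S = 13 species and L = 27 feeding links.
C = L / (S(S−1)) = 27 / 156 = 0.1731 ≈ 0.173.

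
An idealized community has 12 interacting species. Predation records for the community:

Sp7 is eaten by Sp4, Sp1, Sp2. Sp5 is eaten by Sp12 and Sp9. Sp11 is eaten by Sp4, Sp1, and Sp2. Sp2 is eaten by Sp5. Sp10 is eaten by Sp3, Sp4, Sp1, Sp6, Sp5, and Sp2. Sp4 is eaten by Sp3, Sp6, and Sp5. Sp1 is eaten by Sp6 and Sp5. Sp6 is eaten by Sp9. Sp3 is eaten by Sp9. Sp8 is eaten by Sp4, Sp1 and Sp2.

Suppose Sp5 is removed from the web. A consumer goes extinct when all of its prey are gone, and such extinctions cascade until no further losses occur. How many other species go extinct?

1

Remove Sp5.
Round 1: Sp12 (all prey gone) → extinct.
No further losses. Total secondary extinctions: 1.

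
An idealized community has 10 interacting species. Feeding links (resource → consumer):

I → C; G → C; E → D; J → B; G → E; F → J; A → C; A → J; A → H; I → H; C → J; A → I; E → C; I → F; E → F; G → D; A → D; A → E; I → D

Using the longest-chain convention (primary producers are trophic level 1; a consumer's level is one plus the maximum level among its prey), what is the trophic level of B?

Trophic level 5

G is a producer → level 1.
E eats G (level 1); other prey at levels: A 1 → level 2.
F eats E (level 2); other prey at levels: I 2 → level 3.
J eats F (level 3); other prey at levels: A 1, C 3 → level 4.
B eats J → level 5.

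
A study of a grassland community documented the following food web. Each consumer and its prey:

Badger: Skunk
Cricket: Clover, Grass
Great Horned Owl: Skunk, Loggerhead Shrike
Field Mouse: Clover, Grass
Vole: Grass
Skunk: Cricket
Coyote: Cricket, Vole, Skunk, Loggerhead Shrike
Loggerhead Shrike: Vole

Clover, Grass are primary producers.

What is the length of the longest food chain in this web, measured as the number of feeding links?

One longest chain: Clover → Cricket → Skunk → Badger.
It has 4 species and 3 links.

3 links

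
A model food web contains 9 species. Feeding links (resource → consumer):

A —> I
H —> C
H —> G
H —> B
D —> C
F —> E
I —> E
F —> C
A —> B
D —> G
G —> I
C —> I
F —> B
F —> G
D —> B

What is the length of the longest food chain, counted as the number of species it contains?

One longest chain: F → C → I → E.
It has 4 species and 3 links.

4 species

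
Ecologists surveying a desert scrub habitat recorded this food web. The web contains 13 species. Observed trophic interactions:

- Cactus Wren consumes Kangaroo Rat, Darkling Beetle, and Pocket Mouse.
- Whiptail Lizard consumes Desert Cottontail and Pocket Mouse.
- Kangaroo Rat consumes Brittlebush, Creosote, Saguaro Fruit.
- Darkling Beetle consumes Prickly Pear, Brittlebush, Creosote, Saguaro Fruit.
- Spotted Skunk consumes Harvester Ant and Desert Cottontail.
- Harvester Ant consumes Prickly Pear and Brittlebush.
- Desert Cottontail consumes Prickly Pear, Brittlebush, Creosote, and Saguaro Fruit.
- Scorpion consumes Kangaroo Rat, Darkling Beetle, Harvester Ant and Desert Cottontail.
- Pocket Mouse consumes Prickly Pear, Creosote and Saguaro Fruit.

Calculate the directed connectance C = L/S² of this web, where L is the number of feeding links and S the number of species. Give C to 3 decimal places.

C = 0.160

The web has S = 13 species and L = 27 feeding links.
C = L / S² = 27 / 169 = 0.1598 ≈ 0.160.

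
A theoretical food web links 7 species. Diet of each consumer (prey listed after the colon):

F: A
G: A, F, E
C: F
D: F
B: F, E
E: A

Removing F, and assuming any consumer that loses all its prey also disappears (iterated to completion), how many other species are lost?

Remove F.
Round 1: D (all prey gone), C (all prey gone) → extinct.
No further losses. Total secondary extinctions: 2.

2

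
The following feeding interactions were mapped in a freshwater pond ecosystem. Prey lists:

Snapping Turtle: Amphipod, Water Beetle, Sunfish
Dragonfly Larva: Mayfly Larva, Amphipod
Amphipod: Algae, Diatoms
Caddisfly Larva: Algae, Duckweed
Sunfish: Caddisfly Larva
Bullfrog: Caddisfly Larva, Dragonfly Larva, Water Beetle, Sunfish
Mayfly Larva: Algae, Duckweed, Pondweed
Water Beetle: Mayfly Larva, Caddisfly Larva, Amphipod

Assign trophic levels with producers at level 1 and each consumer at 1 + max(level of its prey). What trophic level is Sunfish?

Trophic level 3

Algae is a producer → level 1.
Caddisfly Larva eats Algae (level 1); other prey at levels: Duckweed 1 → level 2.
Sunfish eats Caddisfly Larva → level 3.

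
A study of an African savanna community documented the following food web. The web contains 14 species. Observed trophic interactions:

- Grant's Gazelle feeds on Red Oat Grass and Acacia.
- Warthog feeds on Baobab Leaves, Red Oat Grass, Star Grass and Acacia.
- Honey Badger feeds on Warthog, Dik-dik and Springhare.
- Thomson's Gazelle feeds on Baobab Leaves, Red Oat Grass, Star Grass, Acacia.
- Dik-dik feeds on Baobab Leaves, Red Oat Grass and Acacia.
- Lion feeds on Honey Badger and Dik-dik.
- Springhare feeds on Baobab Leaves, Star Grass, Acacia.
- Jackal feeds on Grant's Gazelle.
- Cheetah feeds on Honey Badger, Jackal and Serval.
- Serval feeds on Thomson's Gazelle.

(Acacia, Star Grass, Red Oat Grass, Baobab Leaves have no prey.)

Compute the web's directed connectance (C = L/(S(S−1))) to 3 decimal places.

C = 0.143

The web has S = 14 species and L = 26 feeding links.
C = L / (S(S−1)) = 26 / 182 = 0.1429 ≈ 0.143.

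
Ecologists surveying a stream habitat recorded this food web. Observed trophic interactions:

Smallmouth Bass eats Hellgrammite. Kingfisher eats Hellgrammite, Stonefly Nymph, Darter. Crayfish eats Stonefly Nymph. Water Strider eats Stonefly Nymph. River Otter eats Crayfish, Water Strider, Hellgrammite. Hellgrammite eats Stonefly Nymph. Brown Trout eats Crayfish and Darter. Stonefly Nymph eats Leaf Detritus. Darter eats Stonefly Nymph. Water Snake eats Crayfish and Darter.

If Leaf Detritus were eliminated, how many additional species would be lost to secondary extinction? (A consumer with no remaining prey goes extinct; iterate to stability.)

10

Remove Leaf Detritus.
Round 1: Stonefly Nymph (all prey gone) → extinct.
Round 2: Crayfish (all prey gone), Darter (all prey gone), Hellgrammite (all prey gone), Water Strider (all prey gone) → extinct.
Round 3: Smallmouth Bass (all prey gone), Brown Trout (all prey gone), Water Snake (all prey gone), River Otter (all prey gone), Kingfisher (all prey gone) → extinct.
No further losses. Total secondary extinctions: 10.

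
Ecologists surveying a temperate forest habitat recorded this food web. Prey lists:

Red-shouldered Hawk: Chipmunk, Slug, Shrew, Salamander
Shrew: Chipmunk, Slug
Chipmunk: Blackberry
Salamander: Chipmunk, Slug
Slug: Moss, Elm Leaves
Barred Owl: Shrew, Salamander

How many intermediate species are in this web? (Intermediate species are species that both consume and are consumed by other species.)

4

Intermediate species (has both prey and predators): Chipmunk, Slug, Shrew, Salamander.
Count: 4.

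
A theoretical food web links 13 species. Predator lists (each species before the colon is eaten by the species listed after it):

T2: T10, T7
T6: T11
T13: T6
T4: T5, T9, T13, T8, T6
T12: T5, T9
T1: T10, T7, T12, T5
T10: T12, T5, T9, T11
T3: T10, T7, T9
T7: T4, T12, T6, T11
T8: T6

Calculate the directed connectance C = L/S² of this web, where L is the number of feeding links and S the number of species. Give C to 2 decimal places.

The web has S = 13 species and L = 27 feeding links.
C = L / S² = 27 / 169 = 0.1598 ≈ 0.16.

C = 0.16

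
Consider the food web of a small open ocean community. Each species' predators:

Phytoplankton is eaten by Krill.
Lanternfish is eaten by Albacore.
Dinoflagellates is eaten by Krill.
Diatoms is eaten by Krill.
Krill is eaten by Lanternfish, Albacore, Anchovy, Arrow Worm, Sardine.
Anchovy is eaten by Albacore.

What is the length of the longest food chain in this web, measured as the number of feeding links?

3 links

One longest chain: Dinoflagellates → Krill → Lanternfish → Albacore.
It has 4 species and 3 links.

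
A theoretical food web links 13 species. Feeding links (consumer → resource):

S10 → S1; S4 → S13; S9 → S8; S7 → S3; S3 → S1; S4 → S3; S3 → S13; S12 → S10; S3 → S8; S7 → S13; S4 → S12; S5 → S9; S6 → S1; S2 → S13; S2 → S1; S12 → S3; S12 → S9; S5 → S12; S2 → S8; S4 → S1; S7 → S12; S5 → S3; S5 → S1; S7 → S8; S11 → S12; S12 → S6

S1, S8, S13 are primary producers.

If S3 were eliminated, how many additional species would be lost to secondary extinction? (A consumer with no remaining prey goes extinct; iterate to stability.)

0

Remove S3.
Every predator of it retains at least one other prey: S12 still has S6, S10, S9; S5 still has S1, S9, S12; S7 still has S8, S13, S12; S4 still has S1, S13, S12.
No consumer loses all prey, so no secondary extinctions occur.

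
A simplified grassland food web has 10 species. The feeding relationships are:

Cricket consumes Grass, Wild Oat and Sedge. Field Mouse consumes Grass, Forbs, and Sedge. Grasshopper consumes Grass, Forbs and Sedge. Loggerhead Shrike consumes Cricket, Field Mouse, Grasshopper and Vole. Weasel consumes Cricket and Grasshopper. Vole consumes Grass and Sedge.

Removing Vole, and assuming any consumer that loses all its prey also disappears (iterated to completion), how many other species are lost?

0

Remove Vole.
Every predator of it retains at least one other prey: Loggerhead Shrike still has Grasshopper, Cricket, Field Mouse.
No consumer loses all prey, so no secondary extinctions occur.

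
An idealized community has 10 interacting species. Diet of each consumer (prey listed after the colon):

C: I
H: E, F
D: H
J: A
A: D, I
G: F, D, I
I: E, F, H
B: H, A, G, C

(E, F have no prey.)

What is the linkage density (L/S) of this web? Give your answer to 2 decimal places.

L/S = 1.70

There are L = 17 links among S = 10 species.
L/S = 17/10 = 1.7000 ≈ 1.70.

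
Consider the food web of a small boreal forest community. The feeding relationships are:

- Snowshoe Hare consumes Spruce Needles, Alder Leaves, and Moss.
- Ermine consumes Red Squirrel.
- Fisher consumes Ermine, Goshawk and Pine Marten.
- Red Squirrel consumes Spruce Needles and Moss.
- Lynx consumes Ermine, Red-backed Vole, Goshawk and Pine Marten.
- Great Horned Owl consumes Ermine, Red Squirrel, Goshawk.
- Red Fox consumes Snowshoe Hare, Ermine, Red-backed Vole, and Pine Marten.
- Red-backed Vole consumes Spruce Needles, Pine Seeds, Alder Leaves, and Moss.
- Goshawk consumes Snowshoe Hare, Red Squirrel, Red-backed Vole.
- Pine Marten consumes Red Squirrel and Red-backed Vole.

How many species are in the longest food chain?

4 species

One longest chain: Moss → Red-backed Vole → Goshawk → Great Horned Owl.
It has 4 species and 3 links.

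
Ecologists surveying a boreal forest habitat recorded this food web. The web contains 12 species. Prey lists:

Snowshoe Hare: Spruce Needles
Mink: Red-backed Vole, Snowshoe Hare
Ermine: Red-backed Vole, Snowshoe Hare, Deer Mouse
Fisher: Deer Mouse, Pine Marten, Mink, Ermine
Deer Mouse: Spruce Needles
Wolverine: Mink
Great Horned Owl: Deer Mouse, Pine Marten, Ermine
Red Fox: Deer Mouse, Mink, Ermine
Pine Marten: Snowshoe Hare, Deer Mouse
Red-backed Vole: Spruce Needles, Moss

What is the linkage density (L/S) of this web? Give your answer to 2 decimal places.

L/S = 1.83

There are L = 22 links among S = 12 species.
L/S = 22/12 = 1.8333 ≈ 1.83.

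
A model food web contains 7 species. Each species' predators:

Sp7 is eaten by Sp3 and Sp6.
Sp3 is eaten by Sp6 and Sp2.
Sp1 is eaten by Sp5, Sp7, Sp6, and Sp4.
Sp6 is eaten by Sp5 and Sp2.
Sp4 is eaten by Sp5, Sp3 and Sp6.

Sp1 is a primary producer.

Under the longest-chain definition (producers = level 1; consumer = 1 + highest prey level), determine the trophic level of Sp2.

Trophic level 5

Sp1 is a producer → level 1.
Sp7 eats Sp1 → level 2.
Sp3 eats Sp7 (level 2); other prey at levels: Sp4 2 → level 3.
Sp6 eats Sp3 (level 3); other prey at levels: Sp1 1, Sp7 2, Sp4 2 → level 4.
Sp2 eats Sp6 (level 4); other prey at levels: Sp3 3 → level 5.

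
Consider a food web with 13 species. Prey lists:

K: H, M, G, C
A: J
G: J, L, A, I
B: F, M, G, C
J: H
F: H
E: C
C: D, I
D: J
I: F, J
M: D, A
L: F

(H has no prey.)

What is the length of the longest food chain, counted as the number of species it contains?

One longest chain: H → J → D → C → K.
It has 5 species and 4 links.

5 species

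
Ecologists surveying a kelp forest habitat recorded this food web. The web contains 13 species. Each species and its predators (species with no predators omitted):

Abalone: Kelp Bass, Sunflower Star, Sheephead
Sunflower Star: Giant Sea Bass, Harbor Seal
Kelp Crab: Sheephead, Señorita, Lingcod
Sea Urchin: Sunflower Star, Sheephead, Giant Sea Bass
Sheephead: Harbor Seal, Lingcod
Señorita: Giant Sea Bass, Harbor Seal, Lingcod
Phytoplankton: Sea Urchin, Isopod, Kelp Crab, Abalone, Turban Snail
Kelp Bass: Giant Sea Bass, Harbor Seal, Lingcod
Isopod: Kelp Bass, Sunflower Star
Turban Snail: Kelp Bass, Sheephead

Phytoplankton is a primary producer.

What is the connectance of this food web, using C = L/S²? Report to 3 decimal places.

C = 0.166

The web has S = 13 species and L = 28 feeding links.
C = L / S² = 28 / 169 = 0.1657 ≈ 0.166.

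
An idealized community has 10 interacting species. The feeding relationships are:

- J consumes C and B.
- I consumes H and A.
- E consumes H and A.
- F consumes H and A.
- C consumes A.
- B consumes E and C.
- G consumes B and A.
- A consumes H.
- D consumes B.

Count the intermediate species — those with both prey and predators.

4

Intermediate species (has both prey and predators): A, E, C, B.
Count: 4.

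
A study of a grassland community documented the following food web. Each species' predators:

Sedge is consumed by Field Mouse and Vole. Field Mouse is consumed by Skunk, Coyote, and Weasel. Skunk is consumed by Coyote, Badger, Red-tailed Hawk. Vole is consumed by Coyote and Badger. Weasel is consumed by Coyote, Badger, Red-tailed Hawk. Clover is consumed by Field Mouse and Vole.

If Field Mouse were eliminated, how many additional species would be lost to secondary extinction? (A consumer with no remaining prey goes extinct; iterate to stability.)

3

Remove Field Mouse.
Round 1: Skunk (all prey gone), Weasel (all prey gone) → extinct.
Round 2: Red-tailed Hawk (all prey gone) → extinct.
No further losses. Total secondary extinctions: 3.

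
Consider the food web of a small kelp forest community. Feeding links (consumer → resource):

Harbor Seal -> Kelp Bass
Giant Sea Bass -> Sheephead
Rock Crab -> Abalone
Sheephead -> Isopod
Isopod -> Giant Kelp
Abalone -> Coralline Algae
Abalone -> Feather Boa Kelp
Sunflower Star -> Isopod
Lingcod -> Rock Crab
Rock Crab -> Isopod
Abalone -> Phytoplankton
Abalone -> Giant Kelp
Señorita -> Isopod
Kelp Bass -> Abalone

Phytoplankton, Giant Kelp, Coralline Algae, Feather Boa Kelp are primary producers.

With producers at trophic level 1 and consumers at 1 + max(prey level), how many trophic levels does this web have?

Producers (level 1): Phytoplankton, Giant Kelp, Coralline Algae, Feather Boa Kelp.
Giant Kelp → Isopod → Rock Crab → Lingcod gives Lingcod level 4.
No species has a prey at level 4, so no species reaches level 5.

4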